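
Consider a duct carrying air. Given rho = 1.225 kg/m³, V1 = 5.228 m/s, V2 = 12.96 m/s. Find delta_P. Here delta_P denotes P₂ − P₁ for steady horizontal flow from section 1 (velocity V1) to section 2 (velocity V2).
Formula: \Delta P = \frac{1}{2} \rho (V_1^2 - V_2^2)
delta_P = 0.5·1.225·(5.228² − 12.96²)/1000 = -0.08614 kPa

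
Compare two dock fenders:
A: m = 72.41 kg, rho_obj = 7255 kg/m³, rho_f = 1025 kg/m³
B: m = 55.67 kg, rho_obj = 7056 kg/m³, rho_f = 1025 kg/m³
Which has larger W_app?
W_app(A) = 610 N, W_app(B) = 466.8 N. Answer: A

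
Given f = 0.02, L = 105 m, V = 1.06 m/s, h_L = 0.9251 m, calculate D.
Formula: h_L = f \frac{L}{D} \frac{V^2}{2g}
Substituting knowns: 0.9251 = 0.02·(105/D)·1.06²/(2·9.81)
Solving for D: D = 0.02·105·1.06²/(2·9.81·0.9251) = 0.13 m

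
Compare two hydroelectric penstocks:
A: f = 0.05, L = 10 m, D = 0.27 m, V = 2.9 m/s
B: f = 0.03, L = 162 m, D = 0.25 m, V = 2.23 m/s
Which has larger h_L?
h_L(A) = 0.7938 m, h_L(B) = 4.927 m. Answer: B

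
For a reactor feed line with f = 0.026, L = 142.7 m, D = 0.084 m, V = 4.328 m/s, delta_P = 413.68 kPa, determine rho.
Formula: \Delta P = f \frac{L}{D} \frac{\rho V^2}{2}
Substituting knowns: 413.68 = 0.026·(142.7/0.084)·0.5·rho·4.328²/1000
Solving for rho: rho = (413.68·1000)/(0.026·(142.7/0.084)·0.5·4.328²) = 1000 kg/m³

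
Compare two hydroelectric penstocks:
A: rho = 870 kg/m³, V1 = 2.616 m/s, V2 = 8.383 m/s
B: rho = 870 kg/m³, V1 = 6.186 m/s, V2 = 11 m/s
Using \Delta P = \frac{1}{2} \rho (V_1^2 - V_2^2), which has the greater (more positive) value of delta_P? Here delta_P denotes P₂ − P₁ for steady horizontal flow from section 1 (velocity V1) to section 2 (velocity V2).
delta_P(A) = -27.59 kPa, delta_P(B) = -35.99 kPa. Answer: A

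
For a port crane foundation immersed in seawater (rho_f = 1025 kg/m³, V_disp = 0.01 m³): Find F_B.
Formula: F_B = \rho_f g V_{disp}
F_B = 1025·9.81·0.01 = 100.6 N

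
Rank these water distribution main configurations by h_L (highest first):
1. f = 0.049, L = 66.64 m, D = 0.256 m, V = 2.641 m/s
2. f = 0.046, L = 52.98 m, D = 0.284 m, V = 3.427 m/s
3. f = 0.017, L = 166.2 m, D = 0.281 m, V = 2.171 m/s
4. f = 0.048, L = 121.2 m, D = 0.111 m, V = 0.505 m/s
Case 1: h_L = 4.534 m
Case 2: h_L = 5.137 m
Case 3: h_L = 2.415 m
Case 4: h_L = 0.6812 m
Ranking (highest first): 2, 1, 3, 4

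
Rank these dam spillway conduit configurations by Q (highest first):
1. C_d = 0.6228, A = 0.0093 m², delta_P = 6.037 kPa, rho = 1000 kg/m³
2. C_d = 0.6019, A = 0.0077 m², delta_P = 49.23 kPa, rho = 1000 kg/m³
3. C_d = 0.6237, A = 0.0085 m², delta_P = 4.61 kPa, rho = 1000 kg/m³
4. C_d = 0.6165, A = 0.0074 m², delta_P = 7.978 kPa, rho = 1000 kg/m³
Case 1: Q = 20.13 L/s
Case 2: Q = 45.99 L/s
Case 3: Q = 16.1 L/s
Case 4: Q = 18.22 L/s
Ranking (highest first): 2, 1, 4, 3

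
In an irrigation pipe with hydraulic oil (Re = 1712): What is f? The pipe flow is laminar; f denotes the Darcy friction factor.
Formula: f = \frac{64}{Re}
f = 64/1712 = 0.03738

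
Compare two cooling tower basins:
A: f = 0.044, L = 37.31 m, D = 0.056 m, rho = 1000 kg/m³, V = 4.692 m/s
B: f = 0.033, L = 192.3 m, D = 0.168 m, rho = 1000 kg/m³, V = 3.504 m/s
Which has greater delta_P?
delta_P(A) = 322.7 kPa, delta_P(B) = 231.9 kPa. Answer: A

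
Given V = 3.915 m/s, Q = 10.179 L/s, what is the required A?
Formula: Q = A V
Substituting knowns: 10.179 = A·3.915·1000
Solving for A: A = (10.179/1000)/3.915 = 0.0026 m²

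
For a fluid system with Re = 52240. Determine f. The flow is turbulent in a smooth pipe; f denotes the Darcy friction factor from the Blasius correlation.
Formula: f = \frac{0.316}{Re^{0.25}}
f = 0.316/52240^0.25 = 0.0209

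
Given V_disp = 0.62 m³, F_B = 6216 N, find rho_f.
Formula: F_B = \rho_f g V_{disp}
Substituting knowns: 6216 = rho_f·9.81·0.62
Solving for rho_f: rho_f = 6216/(9.81·0.62) = 1022 kg/m³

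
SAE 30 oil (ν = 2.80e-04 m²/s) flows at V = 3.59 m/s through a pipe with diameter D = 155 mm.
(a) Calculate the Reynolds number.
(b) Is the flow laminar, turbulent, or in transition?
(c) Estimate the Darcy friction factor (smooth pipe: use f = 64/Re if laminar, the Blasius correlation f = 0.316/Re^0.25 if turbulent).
(a) Re = V·D/ν = 3.59·0.155/2.80e-04 = 1987.3
(b) Flow regime: laminar (Re < 2300)
(c) Friction factor: f = 64/Re = 64/1987.3 = 0.0322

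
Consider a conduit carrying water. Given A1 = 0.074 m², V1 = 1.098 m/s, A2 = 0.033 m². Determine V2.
Formula: V_2 = \frac{A_1 V_1}{A_2}
V2 = 0.074·1.098/0.033 = 2.462 m/s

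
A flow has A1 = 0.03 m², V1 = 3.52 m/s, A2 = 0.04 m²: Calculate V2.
Formula: V_2 = \frac{A_1 V_1}{A_2}
V2 = 0.03·3.52/0.04 = 2.64 m/s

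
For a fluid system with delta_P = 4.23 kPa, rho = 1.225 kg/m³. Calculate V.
Formula: V = \sqrt{\frac{2 \Delta P}{\rho}}
V = √(2·(4.23·1000)/1.225) = 83.1 m/s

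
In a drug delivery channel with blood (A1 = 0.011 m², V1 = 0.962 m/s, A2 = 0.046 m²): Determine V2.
Formula: V_2 = \frac{A_1 V_1}{A_2}
V2 = 0.011·0.962/0.046 = 0.23 m/s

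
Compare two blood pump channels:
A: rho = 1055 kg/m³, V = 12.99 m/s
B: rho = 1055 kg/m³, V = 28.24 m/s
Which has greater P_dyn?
P_dyn(A) = 89.01 kPa, P_dyn(B) = 420.7 kPa. Answer: B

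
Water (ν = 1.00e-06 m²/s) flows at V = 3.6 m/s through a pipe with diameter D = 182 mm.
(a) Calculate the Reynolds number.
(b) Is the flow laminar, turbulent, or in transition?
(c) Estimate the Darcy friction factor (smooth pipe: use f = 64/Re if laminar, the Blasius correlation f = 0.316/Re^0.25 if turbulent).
(a) Re = V·D/ν = 3.6·0.182/1.00e-06 = 655200
(b) Flow regime: turbulent (Re > 4000)
(c) Friction factor: f = 0.316/Re^0.25 = 0.316/655200^0.25 = 0.01111 (Blasius is strictly valid for Re ≲ 1e5; used here as the smooth-pipe estimate the problem specifies)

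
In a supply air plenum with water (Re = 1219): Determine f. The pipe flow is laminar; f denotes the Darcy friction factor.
Formula: f = \frac{64}{Re}
f = 64/1219 = 0.0525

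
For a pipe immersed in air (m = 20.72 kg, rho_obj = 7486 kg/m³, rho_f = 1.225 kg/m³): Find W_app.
Formula: W_{app} = mg\left(1 - \frac{\rho_f}{\rho_{obj}}\right)
W_app = 20.72·9.81·(1 − 1.225/7486) = 203.2 N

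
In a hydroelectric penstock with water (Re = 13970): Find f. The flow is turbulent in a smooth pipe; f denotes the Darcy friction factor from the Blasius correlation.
Formula: f = \frac{0.316}{Re^{0.25}}
f = 0.316/13970^0.25 = 0.02907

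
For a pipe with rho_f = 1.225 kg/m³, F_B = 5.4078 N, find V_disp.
Formula: F_B = \rho_f g V_{disp}
Substituting knowns: 5.4078 = 1.225·9.81·V_disp
Solving for V_disp: V_disp = 5.4078/(1.225·9.81) = 0.45 m³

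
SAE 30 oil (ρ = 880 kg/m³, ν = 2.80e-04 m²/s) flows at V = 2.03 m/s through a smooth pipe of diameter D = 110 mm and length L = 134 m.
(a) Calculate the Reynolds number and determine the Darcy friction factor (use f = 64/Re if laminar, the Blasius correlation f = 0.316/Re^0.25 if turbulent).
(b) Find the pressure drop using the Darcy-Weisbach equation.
(a) Re = V·D/ν = 2.03·0.11/2.80e-04 = 797.5 → laminar (Re < 2300); f = 64/Re = 64/797.5 = 0.080251
(b) Darcy-Weisbach: ΔP = f·(L/D)·½ρV²/1000 = 0.080251·(134/0.110)·½·880·2.03²/1000 = 177.3 kPa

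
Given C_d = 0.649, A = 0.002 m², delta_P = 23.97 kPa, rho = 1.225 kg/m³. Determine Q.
Formula: Q = C_d A \sqrt{\frac{2 \Delta P}{\rho}}
Q = 0.649·0.002·√(2·(23.97·1000)/1.225)·1000 = 256.8 L/s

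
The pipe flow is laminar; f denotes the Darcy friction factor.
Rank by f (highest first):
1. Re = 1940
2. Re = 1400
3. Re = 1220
Case 1: f = 0.03299
Case 2: f = 0.04571
Case 3: f = 0.05246
Ranking (highest first): 3, 2, 1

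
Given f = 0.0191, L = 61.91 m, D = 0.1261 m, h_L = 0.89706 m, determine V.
Formula: h_L = f \frac{L}{D} \frac{V^2}{2g}
Substituting knowns: 0.89706 = 0.0191·(61.91/0.1261)·V²/(2·9.81)
Solving for V: V = √(0.89706·2·9.81/(0.0191·(61.91/0.1261))) = 1.37 m/s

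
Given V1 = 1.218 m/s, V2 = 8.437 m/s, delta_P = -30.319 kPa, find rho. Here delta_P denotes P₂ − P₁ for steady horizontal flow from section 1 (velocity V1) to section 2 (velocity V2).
Formula: \Delta P = \frac{1}{2} \rho (V_1^2 - V_2^2)
Substituting knowns: -30.319 = 0.5·rho·(1.218² − 8.437²)/1000
Solving for rho: rho = 2·(-30.319·1000)/(1.218² − 8.437²) = 870 kg/m³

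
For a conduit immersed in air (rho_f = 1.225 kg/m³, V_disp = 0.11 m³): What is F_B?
Formula: F_B = \rho_f g V_{disp}
F_B = 1.225·9.81·0.11 = 1.322 N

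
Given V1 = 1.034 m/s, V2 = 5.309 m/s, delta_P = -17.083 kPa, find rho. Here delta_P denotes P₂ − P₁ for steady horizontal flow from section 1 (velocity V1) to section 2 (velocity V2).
Formula: \Delta P = \frac{1}{2} \rho (V_1^2 - V_2^2)
Substituting knowns: -17.083 = 0.5·rho·(1.034² − 5.309²)/1000
Solving for rho: rho = 2·(-17.083·1000)/(1.034² − 5.309²) = 1260 kg/m³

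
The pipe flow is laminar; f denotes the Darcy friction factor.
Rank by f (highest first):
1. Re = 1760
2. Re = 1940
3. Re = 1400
Case 1: f = 0.03636
Case 2: f = 0.03299
Case 3: f = 0.04571
Ranking (highest first): 3, 1, 2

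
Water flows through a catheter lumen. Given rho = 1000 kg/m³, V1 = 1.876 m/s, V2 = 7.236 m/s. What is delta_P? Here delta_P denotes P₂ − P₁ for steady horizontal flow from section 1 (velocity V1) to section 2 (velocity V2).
Formula: \Delta P = \frac{1}{2} \rho (V_1^2 - V_2^2)
delta_P = 0.5·1000·(1.876² − 7.236²)/1000 = -24.42 kPa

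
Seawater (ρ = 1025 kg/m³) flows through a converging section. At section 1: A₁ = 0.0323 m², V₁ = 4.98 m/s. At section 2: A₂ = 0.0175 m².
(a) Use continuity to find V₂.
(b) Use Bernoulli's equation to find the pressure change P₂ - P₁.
(a) Continuity: A₁V₁=A₂V₂ -> V₂=A₁V₁/A₂=0.0323*4.98/0.0175=9.19 m/s
(b) Bernoulli: P₂-P₁=0.5*rho*(V₁^2-V₂^2)/1000=0.5*1025*(4.98^2-9.19^2)/1000=-30.57 kPa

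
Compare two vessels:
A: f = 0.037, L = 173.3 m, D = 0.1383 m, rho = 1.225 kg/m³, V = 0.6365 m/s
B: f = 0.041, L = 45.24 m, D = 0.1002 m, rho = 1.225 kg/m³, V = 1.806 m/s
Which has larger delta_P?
delta_P(A) = 0.0115 kPa, delta_P(B) = 0.03698 kPa. Answer: B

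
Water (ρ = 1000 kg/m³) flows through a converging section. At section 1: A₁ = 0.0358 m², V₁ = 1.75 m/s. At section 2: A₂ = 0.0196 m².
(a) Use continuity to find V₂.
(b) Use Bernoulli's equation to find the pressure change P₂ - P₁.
(a) Continuity: A₁V₁=A₂V₂ -> V₂=A₁V₁/A₂=0.0358*1.75/0.0196=3.20 m/s
(b) Bernoulli: P₂-P₁=0.5*rho*(V₁^2-V₂^2)/1000=0.5*1000*(1.75^2-3.20^2)/1000=-3.589 kPa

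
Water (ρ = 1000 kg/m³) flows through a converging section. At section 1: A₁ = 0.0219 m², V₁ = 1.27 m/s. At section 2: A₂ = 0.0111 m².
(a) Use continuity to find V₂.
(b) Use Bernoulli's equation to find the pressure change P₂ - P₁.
(a) Continuity: A₁V₁=A₂V₂ -> V₂=A₁V₁/A₂=0.0219*1.27/0.0111=2.51 m/s
(b) Bernoulli: P₂-P₁=0.5*rho*(V₁^2-V₂^2)/1000=0.5*1000*(1.27^2-2.51^2)/1000=-2.344 kPa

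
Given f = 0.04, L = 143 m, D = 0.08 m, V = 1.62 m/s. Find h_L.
Formula: h_L = f \frac{L}{D} \frac{V^2}{2g}
h_L = 0.04·(143/0.08)·1.62²/(2·9.81) = 9.564 m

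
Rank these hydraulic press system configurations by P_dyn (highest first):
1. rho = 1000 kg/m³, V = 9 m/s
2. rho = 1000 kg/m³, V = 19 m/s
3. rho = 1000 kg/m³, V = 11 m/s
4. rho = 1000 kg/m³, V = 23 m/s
Case 1: P_dyn = 40.5 kPa
Case 2: P_dyn = 180.5 kPa
Case 3: P_dyn = 60.5 kPa
Case 4: P_dyn = 264.5 kPa
Ranking (highest first): 4, 2, 3, 1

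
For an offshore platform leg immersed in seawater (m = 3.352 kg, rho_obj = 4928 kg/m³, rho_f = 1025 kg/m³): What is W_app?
Formula: W_{app} = mg\left(1 - \frac{\rho_f}{\rho_{obj}}\right)
W_app = 3.352·9.81·(1 − 1025/4928) = 26.04 N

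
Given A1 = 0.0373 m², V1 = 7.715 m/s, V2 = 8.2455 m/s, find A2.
Formula: V_2 = \frac{A_1 V_1}{A_2}
Substituting knowns: 8.2455 = 0.0373·7.715/A2
Solving for A2: A2 = 0.0373·7.715/8.2455 = 0.0349 m²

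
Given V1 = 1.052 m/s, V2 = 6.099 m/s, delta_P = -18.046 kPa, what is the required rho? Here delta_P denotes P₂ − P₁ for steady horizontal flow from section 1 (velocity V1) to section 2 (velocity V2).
Formula: \Delta P = \frac{1}{2} \rho (V_1^2 - V_2^2)
Substituting knowns: -18.046 = 0.5·rho·(1.052² − 6.099²)/1000
Solving for rho: rho = 2·(-18.046·1000)/(1.052² − 6.099²) = 1000 kg/m³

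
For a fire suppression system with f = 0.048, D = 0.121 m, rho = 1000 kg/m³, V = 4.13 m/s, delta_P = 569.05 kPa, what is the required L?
Formula: \Delta P = f \frac{L}{D} \frac{\rho V^2}{2}
Substituting knowns: 569.05 = 0.048·(L/0.121)·0.5·1000·4.13²/1000
Solving for L: L = (569.05·1000)·0.121/(0.048·0.5·1000·4.13²) = 168.2 m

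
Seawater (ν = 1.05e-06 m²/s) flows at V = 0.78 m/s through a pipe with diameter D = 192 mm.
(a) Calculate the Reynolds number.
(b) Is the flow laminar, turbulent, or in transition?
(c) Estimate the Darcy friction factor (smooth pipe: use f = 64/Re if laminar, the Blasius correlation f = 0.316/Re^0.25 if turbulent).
(a) Re = V·D/ν = 0.78·0.192/1.05e-06 = 142630
(b) Flow regime: turbulent (Re > 4000)
(c) Friction factor: f = 0.316/Re^0.25 = 0.316/142630^0.25 = 0.01626 (Blasius is strictly valid for Re ≲ 1e5; used here as the smooth-pipe estimate the problem specifies)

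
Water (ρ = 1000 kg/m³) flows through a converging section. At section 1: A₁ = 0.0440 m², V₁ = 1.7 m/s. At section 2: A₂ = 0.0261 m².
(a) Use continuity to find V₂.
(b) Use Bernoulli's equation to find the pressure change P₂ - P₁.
(a) Continuity: A₁V₁=A₂V₂ -> V₂=A₁V₁/A₂=0.0440*1.7/0.0261=2.87 m/s
(b) Bernoulli: P₂-P₁=0.5*rho*(V₁^2-V₂^2)/1000=0.5*1000*(1.7^2-2.87^2)/1000=-2.673 kPa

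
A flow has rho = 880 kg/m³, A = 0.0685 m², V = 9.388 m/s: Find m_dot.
Formula: \dot{m} = \rho A V
m_dot = 880·0.0685·9.388 = 565.9 kg/s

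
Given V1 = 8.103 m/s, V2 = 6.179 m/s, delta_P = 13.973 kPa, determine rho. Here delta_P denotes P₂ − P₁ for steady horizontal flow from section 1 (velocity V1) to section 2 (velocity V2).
Formula: \Delta P = \frac{1}{2} \rho (V_1^2 - V_2^2)
Substituting knowns: 13.973 = 0.5·rho·(8.103² − 6.179²)/1000
Solving for rho: rho = 2·(13.973·1000)/(8.103² − 6.179²) = 1017 kg/m³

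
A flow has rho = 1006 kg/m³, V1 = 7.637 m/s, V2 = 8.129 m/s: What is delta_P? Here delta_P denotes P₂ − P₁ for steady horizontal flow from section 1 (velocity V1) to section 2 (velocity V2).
Formula: \Delta P = \frac{1}{2} \rho (V_1^2 - V_2^2)
delta_P = 0.5·1006·(7.637² − 8.129²)/1000 = -3.902 kPa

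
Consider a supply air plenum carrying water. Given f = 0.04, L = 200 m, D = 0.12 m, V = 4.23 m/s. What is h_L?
Formula: h_L = f \frac{L}{D} \frac{V^2}{2g}
h_L = 0.04·(200/0.12)·4.23²/(2·9.81) = 60.8 m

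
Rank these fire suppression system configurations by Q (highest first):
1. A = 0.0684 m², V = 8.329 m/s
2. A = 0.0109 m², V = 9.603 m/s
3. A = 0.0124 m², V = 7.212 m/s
Case 1: Q = 569.7 L/s
Case 2: Q = 104.7 L/s
Case 3: Q = 89.43 L/s
Ranking (highest first): 1, 2, 3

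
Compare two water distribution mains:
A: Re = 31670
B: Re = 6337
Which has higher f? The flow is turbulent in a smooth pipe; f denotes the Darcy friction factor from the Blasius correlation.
f(A) = 0.02369, f(B) = 0.03542. Answer: B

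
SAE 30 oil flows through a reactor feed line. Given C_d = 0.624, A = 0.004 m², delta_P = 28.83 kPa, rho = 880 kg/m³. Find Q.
Formula: Q = C_d A \sqrt{\frac{2 \Delta P}{\rho}}
Q = 0.624·0.004·√(2·(28.83·1000)/880)·1000 = 20.2 L/s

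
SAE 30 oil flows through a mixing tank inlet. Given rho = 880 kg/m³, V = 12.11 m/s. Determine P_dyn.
Formula: P_{dyn} = \frac{1}{2} \rho V^2
P_dyn = 0.5·880·12.11²/1000 = 64.53 kPa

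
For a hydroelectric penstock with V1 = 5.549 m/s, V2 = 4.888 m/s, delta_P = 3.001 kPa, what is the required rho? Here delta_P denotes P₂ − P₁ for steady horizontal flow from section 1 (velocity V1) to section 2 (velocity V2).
Formula: \Delta P = \frac{1}{2} \rho (V_1^2 - V_2^2)
Substituting knowns: 3.001 = 0.5·rho·(5.549² − 4.888²)/1000
Solving for rho: rho = 2·(3.001·1000)/(5.549² − 4.888²) = 870 kg/m³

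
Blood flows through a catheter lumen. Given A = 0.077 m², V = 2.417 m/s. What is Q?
Formula: Q = A V
Q = 0.077·2.417·1000 = 186.1 L/s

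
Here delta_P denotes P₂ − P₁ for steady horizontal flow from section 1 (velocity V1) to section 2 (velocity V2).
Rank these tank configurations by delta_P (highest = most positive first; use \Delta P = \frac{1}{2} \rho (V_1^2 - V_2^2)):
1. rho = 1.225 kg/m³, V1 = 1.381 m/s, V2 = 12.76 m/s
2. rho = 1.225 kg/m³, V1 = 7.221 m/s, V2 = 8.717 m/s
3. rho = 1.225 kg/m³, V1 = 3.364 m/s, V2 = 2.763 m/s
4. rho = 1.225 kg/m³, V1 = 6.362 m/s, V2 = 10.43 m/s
Case 1: delta_P = -0.09856 kPa
Case 2: delta_P = -0.0146 kPa
Case 3: delta_P = 0.002255 kPa
Case 4: delta_P = -0.04184 kPa
Ranking (highest first): 3, 2, 4, 1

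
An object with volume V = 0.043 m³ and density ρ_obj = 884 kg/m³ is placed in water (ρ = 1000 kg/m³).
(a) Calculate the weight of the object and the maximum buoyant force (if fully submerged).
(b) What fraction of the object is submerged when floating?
(a) W=rho_obj*g*V=884*9.81*0.043=372.9 N; F_B(max)=rho*g*V=1000*9.81*0.043=421.8 N
(b) Floating fraction=rho_obj/rho=884/1000=0.884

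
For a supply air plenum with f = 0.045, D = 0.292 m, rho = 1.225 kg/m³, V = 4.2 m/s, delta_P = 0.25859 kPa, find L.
Formula: \Delta P = f \frac{L}{D} \frac{\rho V^2}{2}
Substituting knowns: 0.25859 = 0.045·(L/0.292)·0.5·1.225·4.2²/1000
Solving for L: L = (0.25859·1000)·0.292/(0.045·0.5·1.225·4.2²) = 155.3 m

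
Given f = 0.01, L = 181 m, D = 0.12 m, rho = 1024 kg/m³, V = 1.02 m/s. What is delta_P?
Formula: \Delta P = f \frac{L}{D} \frac{\rho V^2}{2}
delta_P = 0.01·(181/0.12)·0.5·1024·1.02²/1000 = 8.035 kPa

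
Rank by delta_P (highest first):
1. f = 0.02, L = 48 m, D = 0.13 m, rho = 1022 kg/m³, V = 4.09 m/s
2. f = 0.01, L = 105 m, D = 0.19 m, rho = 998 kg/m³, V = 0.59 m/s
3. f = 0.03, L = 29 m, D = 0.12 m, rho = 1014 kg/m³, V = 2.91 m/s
Case 1: delta_P = 63.12 kPa
Case 2: delta_P = 0.9599 kPa
Case 3: delta_P = 31.13 kPa
Ranking (highest first): 1, 3, 2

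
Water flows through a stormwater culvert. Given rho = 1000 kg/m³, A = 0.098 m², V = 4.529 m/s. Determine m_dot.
Formula: \dot{m} = \rho A V
m_dot = 1000·0.098·4.529 = 443.8 kg/s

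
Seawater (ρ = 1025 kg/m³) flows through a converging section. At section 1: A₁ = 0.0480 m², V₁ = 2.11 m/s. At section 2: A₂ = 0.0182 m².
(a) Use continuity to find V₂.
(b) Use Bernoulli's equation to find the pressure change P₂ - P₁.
(a) Continuity: A₁V₁=A₂V₂ -> V₂=A₁V₁/A₂=0.0480*2.11/0.0182=5.56 m/s
(b) Bernoulli: P₂-P₁=0.5*rho*(V₁^2-V₂^2)/1000=0.5*1025*(2.11^2-5.56^2)/1000=-13.56 kPa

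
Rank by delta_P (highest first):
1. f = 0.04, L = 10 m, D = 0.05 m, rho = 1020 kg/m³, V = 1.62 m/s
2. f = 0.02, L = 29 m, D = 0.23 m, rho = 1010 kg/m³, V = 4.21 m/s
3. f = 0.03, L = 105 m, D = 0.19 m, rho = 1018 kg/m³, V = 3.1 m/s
Case 1: delta_P = 10.71 kPa
Case 2: delta_P = 22.57 kPa
Case 3: delta_P = 81.1 kPa
Ranking (highest first): 3, 2, 1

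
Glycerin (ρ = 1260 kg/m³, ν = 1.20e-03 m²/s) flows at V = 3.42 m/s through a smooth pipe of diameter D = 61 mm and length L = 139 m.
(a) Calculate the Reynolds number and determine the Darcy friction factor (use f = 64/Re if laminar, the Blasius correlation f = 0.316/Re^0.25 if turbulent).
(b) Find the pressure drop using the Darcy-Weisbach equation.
(a) Re = V·D/ν = 3.42·0.061/1.20e-03 = 173.85 → laminar (Re < 2300); f = 64/Re = 64/173.85 = 0.36813
(b) Darcy-Weisbach: ΔP = f·(L/D)·½ρV²/1000 = 0.36813·(139/0.061)·½·1260·3.42²/1000 = 6181 kPa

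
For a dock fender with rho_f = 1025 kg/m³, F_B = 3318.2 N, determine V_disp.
Formula: F_B = \rho_f g V_{disp}
Substituting knowns: 3318.2 = 1025·9.81·V_disp
Solving for V_disp: V_disp = 3318.2/(1025·9.81) = 0.33 m³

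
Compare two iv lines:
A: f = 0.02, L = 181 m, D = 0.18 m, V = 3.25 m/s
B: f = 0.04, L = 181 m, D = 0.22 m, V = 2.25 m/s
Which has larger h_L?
h_L(A) = 10.83 m, h_L(B) = 8.491 m. Answer: A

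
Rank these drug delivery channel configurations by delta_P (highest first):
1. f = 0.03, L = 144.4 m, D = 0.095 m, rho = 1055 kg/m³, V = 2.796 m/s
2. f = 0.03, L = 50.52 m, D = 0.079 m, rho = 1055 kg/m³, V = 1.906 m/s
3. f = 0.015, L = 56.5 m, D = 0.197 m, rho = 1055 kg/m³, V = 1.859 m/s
Case 1: delta_P = 188 kPa
Case 2: delta_P = 36.76 kPa
Case 3: delta_P = 7.843 kPa
Ranking (highest first): 1, 2, 3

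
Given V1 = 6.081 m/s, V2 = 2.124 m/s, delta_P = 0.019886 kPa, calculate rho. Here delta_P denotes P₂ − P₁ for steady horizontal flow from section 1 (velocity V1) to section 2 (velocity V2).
Formula: \Delta P = \frac{1}{2} \rho (V_1^2 - V_2^2)
Substituting knowns: 0.019886 = 0.5·rho·(6.081² − 2.124²)/1000
Solving for rho: rho = 2·(0.019886·1000)/(6.081² − 2.124²) = 1.225 kg/m³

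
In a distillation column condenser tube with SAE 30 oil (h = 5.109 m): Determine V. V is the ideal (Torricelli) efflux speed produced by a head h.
Formula: V = \sqrt{2 g h}
V = √(2·9.81·5.109) = 10.01 m/s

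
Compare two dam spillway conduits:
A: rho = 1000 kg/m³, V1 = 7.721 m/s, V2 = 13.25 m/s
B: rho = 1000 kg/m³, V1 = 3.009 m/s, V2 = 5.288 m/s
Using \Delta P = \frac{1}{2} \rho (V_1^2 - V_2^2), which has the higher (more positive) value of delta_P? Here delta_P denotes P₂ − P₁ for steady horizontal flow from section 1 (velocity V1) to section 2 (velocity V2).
delta_P(A) = -57.97 kPa, delta_P(B) = -9.454 kPa. Answer: B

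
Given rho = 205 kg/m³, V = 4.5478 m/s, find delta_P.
Formula: V = \sqrt{\frac{2 \Delta P}{\rho}}
Substituting knowns: 4.5478 = √(2·(delta_P·1000)/205)
Solving for delta_P: delta_P = 4.5478²·205/2/1000 = 2.12 kPa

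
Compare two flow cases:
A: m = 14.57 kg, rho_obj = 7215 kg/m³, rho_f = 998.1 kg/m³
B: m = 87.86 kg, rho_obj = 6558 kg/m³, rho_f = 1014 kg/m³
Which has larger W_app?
W_app(A) = 123.2 N, W_app(B) = 728.6 N. Answer: B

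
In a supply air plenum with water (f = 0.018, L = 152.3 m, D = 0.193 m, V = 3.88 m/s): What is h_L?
Formula: h_L = f \frac{L}{D} \frac{V^2}{2g}
h_L = 0.018·(152.3/0.193)·3.88²/(2·9.81) = 10.9 m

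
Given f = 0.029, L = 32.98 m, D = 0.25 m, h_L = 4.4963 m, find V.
Formula: h_L = f \frac{L}{D} \frac{V^2}{2g}
Substituting knowns: 4.4963 = 0.029·(32.98/0.25)·V²/(2·9.81)
Solving for V: V = √(4.4963·2·9.81/(0.029·(32.98/0.25))) = 4.802 m/s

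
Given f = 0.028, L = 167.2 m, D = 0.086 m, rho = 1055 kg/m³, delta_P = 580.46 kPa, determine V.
Formula: \Delta P = f \frac{L}{D} \frac{\rho V^2}{2}
Substituting knowns: 580.46 = 0.028·(167.2/0.086)·0.5·1055·V²/1000
Solving for V: V = √((580.46·1000)/(0.028·(167.2/0.086)·0.5·1055)) = 4.496 m/s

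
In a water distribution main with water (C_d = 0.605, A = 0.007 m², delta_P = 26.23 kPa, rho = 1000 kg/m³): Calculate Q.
Formula: Q = C_d A \sqrt{\frac{2 \Delta P}{\rho}}
Q = 0.605·0.007·√(2·(26.23·1000)/1000)·1000 = 30.67 L/s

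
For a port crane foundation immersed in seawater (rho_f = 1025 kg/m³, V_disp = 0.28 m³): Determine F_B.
Formula: F_B = \rho_f g V_{disp}
F_B = 1025·9.81·0.28 = 2815 N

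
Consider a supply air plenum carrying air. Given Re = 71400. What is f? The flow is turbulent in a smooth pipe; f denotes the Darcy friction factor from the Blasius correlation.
Formula: f = \frac{0.316}{Re^{0.25}}
f = 0.316/71400^0.25 = 0.01933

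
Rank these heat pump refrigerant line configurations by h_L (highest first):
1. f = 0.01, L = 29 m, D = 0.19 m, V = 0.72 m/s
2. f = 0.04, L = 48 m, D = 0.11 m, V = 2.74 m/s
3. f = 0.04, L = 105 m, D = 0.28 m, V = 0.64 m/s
Case 1: h_L = 0.04033 m
Case 2: h_L = 6.679 m
Case 3: h_L = 0.3131 m
Ranking (highest first): 2, 3, 1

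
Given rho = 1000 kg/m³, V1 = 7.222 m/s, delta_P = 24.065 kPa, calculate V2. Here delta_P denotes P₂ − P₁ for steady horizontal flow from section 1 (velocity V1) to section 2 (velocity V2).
Formula: \Delta P = \frac{1}{2} \rho (V_1^2 - V_2^2)
Substituting knowns: 24.065 = 0.5·1000·(7.222² − V2²)/1000
Solving for V2: V2 = √(7.222² − 2·(24.065·1000)/1000) = 2.007 m/s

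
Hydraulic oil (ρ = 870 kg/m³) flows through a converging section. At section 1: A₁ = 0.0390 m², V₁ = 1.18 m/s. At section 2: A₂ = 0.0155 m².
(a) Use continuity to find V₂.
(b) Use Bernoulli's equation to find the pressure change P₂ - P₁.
(a) Continuity: A₁V₁=A₂V₂ -> V₂=A₁V₁/A₂=0.0390*1.18/0.0155=2.97 m/s
(b) Bernoulli: P₂-P₁=0.5*rho*(V₁^2-V₂^2)/1000=0.5*870*(1.18^2-2.97^2)/1000=-3.231 kPa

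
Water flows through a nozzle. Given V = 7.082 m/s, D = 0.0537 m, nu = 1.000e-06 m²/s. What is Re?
Formula: Re = \frac{V D}{\nu}
Re = 7.082·0.0537/1.000e-06 = 380303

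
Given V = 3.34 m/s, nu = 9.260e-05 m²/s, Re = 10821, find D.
Formula: Re = \frac{V D}{\nu}
Substituting knowns: 10821 = 3.34·D/9.260e-05
Solving for D: D = 10821·9.260e-05/3.34 = 0.3 m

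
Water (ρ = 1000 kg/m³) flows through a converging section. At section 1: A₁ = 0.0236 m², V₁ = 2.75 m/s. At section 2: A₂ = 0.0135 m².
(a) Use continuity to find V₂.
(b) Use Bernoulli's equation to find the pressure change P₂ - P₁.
(a) Continuity: A₁V₁=A₂V₂ -> V₂=A₁V₁/A₂=0.0236*2.75/0.0135=4.81 m/s
(b) Bernoulli: P₂-P₁=0.5*rho*(V₁^2-V₂^2)/1000=0.5*1000*(2.75^2-4.81^2)/1000=-7.787 kPa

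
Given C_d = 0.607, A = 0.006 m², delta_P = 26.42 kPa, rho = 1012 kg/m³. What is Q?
Formula: Q = C_d A \sqrt{\frac{2 \Delta P}{\rho}}
Q = 0.607·0.006·√(2·(26.42·1000)/1012)·1000 = 26.32 L/s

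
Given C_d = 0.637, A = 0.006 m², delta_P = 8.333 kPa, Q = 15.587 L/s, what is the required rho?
Formula: Q = C_d A \sqrt{\frac{2 \Delta P}{\rho}}
Substituting knowns: 15.587 = 0.637·0.006·√(2·(8.333·1000)/rho)·1000
Solving for rho: rho = 2·(8.333·1000)/((15.587/1000)/(0.637·0.006))² = 1002 kg/m³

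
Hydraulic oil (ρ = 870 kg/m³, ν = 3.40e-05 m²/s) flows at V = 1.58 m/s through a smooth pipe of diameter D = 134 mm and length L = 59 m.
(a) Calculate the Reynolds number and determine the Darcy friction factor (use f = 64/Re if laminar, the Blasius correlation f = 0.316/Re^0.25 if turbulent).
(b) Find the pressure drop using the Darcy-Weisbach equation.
(a) Re = V·D/ν = 1.58·0.134/3.40e-05 = 6227.1 → turbulent (Re > 4000); f = 0.316/Re^0.25 = 0.316/6227.1^0.25 = 0.035573
(b) Darcy-Weisbach: ΔP = f·(L/D)·½ρV²/1000 = 0.035573·(59/0.134)·½·870·1.58²/1000 = 17.01 kPa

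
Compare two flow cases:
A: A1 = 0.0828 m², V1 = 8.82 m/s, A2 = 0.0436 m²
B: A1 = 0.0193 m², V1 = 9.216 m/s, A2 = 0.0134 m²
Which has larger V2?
V2(A) = 16.75 m/s, V2(B) = 13.27 m/s. Answer: A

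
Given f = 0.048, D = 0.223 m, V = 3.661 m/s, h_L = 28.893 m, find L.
Formula: h_L = f \frac{L}{D} \frac{V^2}{2g}
Substituting knowns: 28.893 = 0.048·(L/0.223)·3.661²/(2·9.81)
Solving for L: L = 28.893·2·9.81·0.223/(0.048·3.661²) = 196.5 m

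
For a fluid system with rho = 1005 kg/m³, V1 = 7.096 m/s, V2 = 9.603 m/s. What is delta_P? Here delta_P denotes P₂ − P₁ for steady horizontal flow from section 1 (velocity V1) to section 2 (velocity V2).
Formula: \Delta P = \frac{1}{2} \rho (V_1^2 - V_2^2)
delta_P = 0.5·1005·(7.096² − 9.603²)/1000 = -21.04 kPa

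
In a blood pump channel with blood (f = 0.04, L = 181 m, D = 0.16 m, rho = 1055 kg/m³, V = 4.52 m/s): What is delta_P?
Formula: \Delta P = f \frac{L}{D} \frac{\rho V^2}{2}
delta_P = 0.04·(181/0.16)·0.5·1055·4.52²/1000 = 487.7 kPa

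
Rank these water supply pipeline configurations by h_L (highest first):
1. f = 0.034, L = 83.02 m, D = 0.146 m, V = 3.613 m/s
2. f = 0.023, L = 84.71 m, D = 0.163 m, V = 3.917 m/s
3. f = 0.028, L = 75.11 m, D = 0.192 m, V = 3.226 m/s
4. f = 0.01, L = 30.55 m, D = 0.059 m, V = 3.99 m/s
Case 1: h_L = 12.86 m
Case 2: h_L = 9.347 m
Case 3: h_L = 5.81 m
Case 4: h_L = 4.202 m
Ranking (highest first): 1, 2, 3, 4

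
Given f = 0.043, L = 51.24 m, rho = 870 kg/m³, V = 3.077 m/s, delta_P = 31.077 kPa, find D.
Formula: \Delta P = f \frac{L}{D} \frac{\rho V^2}{2}
Substituting knowns: 31.077 = 0.043·(51.24/D)·0.5·870·3.077²/1000
Solving for D: D = 0.043·51.24·0.5·870·3.077²/(31.077·1000) = 0.292 m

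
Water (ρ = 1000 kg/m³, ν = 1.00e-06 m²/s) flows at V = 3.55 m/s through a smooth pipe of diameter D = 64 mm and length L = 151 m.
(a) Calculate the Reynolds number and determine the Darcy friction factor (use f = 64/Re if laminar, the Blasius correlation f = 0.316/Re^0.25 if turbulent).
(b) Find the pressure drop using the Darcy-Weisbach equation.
(a) Re = V·D/ν = 3.55·0.064/1.00e-06 = 227200 → turbulent (Re > 4000); f = 0.316/Re^0.25 = 0.316/227200^0.25 = 0.014474 (Blasius is strictly valid for Re ≲ 1e5; used here as the smooth-pipe estimate the problem specifies)
(b) Darcy-Weisbach: ΔP = f·(L/D)·½ρV²/1000 = 0.014474·(151/0.064)·½·1000·3.55²/1000 = 215.2 kPa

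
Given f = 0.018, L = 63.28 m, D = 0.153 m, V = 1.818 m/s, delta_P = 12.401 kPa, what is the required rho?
Formula: \Delta P = f \frac{L}{D} \frac{\rho V^2}{2}
Substituting knowns: 12.401 = 0.018·(63.28/0.153)·0.5·rho·1.818²/1000
Solving for rho: rho = (12.401·1000)/(0.018·(63.28/0.153)·0.5·1.818²) = 1008 kg/m³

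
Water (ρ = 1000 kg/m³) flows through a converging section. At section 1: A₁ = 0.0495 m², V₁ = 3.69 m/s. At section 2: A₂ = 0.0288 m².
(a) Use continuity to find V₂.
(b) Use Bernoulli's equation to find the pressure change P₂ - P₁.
(a) Continuity: A₁V₁=A₂V₂ -> V₂=A₁V₁/A₂=0.0495*3.69/0.0288=6.34 m/s
(b) Bernoulli: P₂-P₁=0.5*rho*(V₁^2-V₂^2)/1000=0.5*1000*(3.69^2-6.34^2)/1000=-13.29 kPa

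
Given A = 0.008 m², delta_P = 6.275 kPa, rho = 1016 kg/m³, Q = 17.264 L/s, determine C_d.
Formula: Q = C_d A \sqrt{\frac{2 \Delta P}{\rho}}
Substituting knowns: 17.264 = C_d·0.008·√(2·(6.275·1000)/1016)·1000
Solving for C_d: C_d = (17.264/1000)/(0.008·√(2·(6.275·1000)/1016)) = 0.614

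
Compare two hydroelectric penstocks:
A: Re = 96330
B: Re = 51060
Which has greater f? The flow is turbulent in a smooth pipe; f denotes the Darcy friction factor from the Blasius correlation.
f(A) = 0.01794, f(B) = 0.02102. Answer: B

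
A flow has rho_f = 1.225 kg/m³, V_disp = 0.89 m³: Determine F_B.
Formula: F_B = \rho_f g V_{disp}
F_B = 1.225·9.81·0.89 = 10.7 N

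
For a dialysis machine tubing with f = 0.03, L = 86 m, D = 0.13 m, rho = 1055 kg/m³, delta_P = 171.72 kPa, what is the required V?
Formula: \Delta P = f \frac{L}{D} \frac{\rho V^2}{2}
Substituting knowns: 171.72 = 0.03·(86/0.13)·0.5·1055·V²/1000
Solving for V: V = √((171.72·1000)/(0.03·(86/0.13)·0.5·1055)) = 4.05 m/s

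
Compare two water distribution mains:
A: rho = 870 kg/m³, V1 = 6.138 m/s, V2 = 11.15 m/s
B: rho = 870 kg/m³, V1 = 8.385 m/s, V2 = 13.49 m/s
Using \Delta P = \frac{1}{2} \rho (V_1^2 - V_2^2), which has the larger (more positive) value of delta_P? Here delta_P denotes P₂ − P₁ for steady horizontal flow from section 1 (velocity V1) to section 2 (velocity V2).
delta_P(A) = -37.69 kPa, delta_P(B) = -48.58 kPa. Answer: A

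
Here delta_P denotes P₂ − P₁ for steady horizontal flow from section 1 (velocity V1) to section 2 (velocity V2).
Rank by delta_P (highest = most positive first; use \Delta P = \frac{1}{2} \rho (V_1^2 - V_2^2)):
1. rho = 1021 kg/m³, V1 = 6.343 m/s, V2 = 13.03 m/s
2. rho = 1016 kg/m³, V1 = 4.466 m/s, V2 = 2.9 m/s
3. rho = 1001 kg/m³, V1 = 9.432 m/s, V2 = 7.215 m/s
Case 1: delta_P = -66.13 kPa
Case 2: delta_P = 5.86 kPa
Case 3: delta_P = 18.47 kPa
Ranking (highest first): 3, 2, 1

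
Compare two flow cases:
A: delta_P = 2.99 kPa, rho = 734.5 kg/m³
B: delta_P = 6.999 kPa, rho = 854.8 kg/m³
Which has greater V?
V(A) = 2.853 m/s, V(B) = 4.047 m/s. Answer: B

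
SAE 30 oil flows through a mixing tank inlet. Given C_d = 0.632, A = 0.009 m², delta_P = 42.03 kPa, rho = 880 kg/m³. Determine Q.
Formula: Q = C_d A \sqrt{\frac{2 \Delta P}{\rho}}
Q = 0.632·0.009·√(2·(42.03·1000)/880)·1000 = 55.59 L/s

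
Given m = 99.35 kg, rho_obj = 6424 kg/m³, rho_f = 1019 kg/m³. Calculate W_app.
Formula: W_{app} = mg\left(1 - \frac{\rho_f}{\rho_{obj}}\right)
W_app = 99.35·9.81·(1 − 1019/6424) = 820 N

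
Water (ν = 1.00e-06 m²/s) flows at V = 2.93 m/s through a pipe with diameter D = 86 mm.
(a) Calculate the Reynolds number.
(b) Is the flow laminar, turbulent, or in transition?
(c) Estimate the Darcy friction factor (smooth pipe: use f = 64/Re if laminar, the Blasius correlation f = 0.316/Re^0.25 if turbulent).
(a) Re = V·D/ν = 2.93·0.086/1.00e-06 = 251980
(b) Flow regime: turbulent (Re > 4000)
(c) Friction factor: f = 0.316/Re^0.25 = 0.316/251980^0.25 = 0.0141 (Blasius is strictly valid for Re ≲ 1e5; used here as the smooth-pipe estimate the problem specifies)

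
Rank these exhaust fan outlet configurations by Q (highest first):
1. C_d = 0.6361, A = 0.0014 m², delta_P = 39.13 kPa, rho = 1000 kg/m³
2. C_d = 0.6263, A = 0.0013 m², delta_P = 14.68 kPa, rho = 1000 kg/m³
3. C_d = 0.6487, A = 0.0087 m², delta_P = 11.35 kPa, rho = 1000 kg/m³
Case 1: Q = 7.878 L/s
Case 2: Q = 4.412 L/s
Case 3: Q = 26.89 L/s
Ranking (highest first): 3, 1, 2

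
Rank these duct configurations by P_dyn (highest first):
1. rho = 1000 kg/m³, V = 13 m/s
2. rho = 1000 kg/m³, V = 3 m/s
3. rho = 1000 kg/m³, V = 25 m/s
Case 1: P_dyn = 84.5 kPa
Case 2: P_dyn = 4.5 kPa
Case 3: P_dyn = 312.5 kPa
Ranking (highest first): 3, 1, 2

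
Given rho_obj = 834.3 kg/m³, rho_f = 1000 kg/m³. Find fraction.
Formula: f_{sub} = \frac{\rho_{obj}}{\rho_f}
fraction = 834.3/1000 = 0.8343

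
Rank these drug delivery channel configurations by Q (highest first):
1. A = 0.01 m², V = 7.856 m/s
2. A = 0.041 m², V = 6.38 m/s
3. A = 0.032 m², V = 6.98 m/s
Case 1: Q = 78.56 L/s
Case 2: Q = 261.6 L/s
Case 3: Q = 223.4 L/s
Ranking (highest first): 2, 3, 1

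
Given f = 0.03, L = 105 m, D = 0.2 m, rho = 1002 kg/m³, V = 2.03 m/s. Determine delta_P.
Formula: \Delta P = f \frac{L}{D} \frac{\rho V^2}{2}
delta_P = 0.03·(105/0.2)·0.5·1002·2.03²/1000 = 32.52 kPa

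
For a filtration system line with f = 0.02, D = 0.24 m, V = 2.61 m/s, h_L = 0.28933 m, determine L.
Formula: h_L = f \frac{L}{D} \frac{V^2}{2g}
Substituting knowns: 0.28933 = 0.02·(L/0.24)·2.61²/(2·9.81)
Solving for L: L = 0.28933·2·9.81·0.24/(0.02·2.61²) = 10 m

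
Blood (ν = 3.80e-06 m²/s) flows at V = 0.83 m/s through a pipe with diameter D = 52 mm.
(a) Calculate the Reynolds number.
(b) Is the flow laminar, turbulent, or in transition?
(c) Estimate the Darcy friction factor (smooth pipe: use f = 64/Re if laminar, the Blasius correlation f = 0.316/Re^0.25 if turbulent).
(a) Re = V·D/ν = 0.83·0.052/3.80e-06 = 11358
(b) Flow regime: turbulent (Re > 4000)
(c) Friction factor: f = 0.316/Re^0.25 = 0.316/11358^0.25 = 0.03061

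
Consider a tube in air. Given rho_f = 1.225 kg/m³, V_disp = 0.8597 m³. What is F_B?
Formula: F_B = \rho_f g V_{disp}
F_B = 1.225·9.81·0.8597 = 10.33 N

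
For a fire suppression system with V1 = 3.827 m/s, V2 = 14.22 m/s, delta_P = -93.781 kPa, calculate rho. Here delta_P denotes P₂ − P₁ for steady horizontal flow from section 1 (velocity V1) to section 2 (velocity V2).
Formula: \Delta P = \frac{1}{2} \rho (V_1^2 - V_2^2)
Substituting knowns: -93.781 = 0.5·rho·(3.827² − 14.22²)/1000
Solving for rho: rho = 2·(-93.781·1000)/(3.827² − 14.22²) = 1000 kg/m³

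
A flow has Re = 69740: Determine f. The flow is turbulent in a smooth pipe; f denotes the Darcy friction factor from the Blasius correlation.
Formula: f = \frac{0.316}{Re^{0.25}}
f = 0.316/69740^0.25 = 0.01945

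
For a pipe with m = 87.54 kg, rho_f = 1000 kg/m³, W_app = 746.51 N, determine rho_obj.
Formula: W_{app} = mg\left(1 - \frac{\rho_f}{\rho_{obj}}\right)
Substituting knowns: 746.51 = 87.54·9.81·(1 − 1000/rho_obj)
Solving for rho_obj: rho_obj = 1000/(1 − 746.51/(87.54·9.81)) = 7650 kg/m³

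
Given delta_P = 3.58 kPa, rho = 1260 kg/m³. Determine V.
Formula: V = \sqrt{\frac{2 \Delta P}{\rho}}
V = √(2·(3.58·1000)/1260) = 2.384 m/s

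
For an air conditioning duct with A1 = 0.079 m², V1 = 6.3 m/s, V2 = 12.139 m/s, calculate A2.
Formula: V_2 = \frac{A_1 V_1}{A_2}
Substituting knowns: 12.139 = 0.079·6.3/A2
Solving for A2: A2 = 0.079·6.3/12.139 = 0.041 m²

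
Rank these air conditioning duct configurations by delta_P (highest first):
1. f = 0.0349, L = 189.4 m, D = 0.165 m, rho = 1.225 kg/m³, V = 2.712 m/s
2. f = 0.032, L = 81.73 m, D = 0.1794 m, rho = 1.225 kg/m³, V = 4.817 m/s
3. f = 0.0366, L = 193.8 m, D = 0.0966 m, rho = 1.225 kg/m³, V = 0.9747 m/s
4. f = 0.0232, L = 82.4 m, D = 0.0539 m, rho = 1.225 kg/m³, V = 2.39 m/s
Case 1: delta_P = 0.1805 kPa
Case 2: delta_P = 0.2072 kPa
Case 3: delta_P = 0.04273 kPa
Case 4: delta_P = 0.1241 kPa
Ranking (highest first): 2, 1, 4, 3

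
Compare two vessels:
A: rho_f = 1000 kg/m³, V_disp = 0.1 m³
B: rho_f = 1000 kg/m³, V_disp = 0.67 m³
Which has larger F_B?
F_B(A) = 981 N, F_B(B) = 6573 N. Answer: B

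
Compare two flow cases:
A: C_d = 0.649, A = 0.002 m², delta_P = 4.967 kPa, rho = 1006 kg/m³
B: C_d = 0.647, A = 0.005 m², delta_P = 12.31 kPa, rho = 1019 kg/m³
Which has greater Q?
Q(A) = 4.079 L/s, Q(B) = 15.9 L/s. Answer: B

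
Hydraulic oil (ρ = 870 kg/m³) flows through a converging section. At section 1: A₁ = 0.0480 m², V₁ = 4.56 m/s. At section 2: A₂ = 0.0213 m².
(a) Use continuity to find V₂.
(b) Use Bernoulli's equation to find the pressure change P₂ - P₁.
(a) Continuity: A₁V₁=A₂V₂ -> V₂=A₁V₁/A₂=0.0480*4.56/0.0213=10.28 m/s
(b) Bernoulli: P₂-P₁=0.5*rho*(V₁^2-V₂^2)/1000=0.5*870*(4.56^2-10.28^2)/1000=-36.92 kPa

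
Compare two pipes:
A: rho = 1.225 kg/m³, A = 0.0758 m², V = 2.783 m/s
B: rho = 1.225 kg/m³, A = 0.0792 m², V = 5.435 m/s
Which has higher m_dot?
m_dot(A) = 0.2584 kg/s, m_dot(B) = 0.5273 kg/s. Answer: B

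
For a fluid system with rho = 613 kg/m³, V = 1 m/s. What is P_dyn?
Formula: P_{dyn} = \frac{1}{2} \rho V^2
P_dyn = 0.5·613·1²/1000 = 0.3065 kPa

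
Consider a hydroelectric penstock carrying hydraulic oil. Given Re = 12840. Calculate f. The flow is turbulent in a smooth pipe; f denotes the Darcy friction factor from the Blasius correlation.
Formula: f = \frac{0.316}{Re^{0.25}}
f = 0.316/12840^0.25 = 0.02969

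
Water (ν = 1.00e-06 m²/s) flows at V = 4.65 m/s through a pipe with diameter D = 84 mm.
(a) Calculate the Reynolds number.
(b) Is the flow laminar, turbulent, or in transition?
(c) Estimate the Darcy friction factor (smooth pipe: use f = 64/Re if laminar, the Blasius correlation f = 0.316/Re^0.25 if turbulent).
(a) Re = V·D/ν = 4.65·0.084/1.00e-06 = 390600
(b) Flow regime: turbulent (Re > 4000)
(c) Friction factor: f = 0.316/Re^0.25 = 0.316/390600^0.25 = 0.01264 (Blasius is strictly valid for Re ≲ 1e5; used here as the smooth-pipe estimate the problem specifies)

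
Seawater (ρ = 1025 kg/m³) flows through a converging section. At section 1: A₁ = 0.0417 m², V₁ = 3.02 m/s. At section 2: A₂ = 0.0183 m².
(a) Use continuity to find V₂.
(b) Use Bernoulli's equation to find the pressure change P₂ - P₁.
(a) Continuity: A₁V₁=A₂V₂ -> V₂=A₁V₁/A₂=0.0417*3.02/0.0183=6.88 m/s
(b) Bernoulli: P₂-P₁=0.5*rho*(V₁^2-V₂^2)/1000=0.5*1025*(3.02^2-6.88^2)/1000=-19.58 kPa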